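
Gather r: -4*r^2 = -4*r^2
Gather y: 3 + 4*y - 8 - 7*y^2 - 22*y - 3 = -7*y^2 - 18*y - 8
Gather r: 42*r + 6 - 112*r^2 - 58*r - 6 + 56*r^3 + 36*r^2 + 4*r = 56*r^3 - 76*r^2 - 12*r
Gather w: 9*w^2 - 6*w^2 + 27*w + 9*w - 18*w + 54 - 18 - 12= 3*w^2 + 18*w + 24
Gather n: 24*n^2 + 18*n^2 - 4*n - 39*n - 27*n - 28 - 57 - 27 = 42*n^2 - 70*n - 112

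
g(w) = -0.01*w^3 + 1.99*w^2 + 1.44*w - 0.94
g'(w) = -0.03*w^2 + 3.98*w + 1.44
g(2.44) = 14.28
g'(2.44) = 10.97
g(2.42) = 14.06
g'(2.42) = 10.90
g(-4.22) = 29.17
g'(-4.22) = -15.89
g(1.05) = 2.75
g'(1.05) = 5.59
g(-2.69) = 9.78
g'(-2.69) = -9.48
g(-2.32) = 6.56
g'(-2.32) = -7.96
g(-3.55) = 19.47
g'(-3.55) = -13.07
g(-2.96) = 12.49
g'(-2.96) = -10.60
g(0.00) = -0.94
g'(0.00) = 1.44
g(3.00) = 21.02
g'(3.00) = 13.11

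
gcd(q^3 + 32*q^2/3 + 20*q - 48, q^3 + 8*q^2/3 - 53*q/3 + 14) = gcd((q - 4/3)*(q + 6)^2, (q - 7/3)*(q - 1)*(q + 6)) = q + 6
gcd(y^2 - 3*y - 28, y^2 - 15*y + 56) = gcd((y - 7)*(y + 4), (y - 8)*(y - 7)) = y - 7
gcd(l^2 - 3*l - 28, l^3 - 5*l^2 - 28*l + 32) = l + 4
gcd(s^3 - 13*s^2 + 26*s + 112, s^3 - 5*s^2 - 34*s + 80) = s - 8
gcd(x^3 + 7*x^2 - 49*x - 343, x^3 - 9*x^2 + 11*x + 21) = x - 7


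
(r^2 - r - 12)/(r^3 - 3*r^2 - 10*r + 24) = 1/(r - 2)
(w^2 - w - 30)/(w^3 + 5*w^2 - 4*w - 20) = (w - 6)/(w^2 - 4)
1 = 1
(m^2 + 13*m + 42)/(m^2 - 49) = (m + 6)/(m - 7)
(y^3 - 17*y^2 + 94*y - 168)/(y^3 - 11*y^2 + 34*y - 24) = (y - 7)/(y - 1)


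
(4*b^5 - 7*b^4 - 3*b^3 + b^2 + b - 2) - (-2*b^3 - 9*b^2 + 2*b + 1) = 4*b^5 - 7*b^4 - b^3 + 10*b^2 - b - 3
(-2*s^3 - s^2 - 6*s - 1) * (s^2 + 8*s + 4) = -2*s^5 - 17*s^4 - 22*s^3 - 53*s^2 - 32*s - 4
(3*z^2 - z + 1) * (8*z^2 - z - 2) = 24*z^4 - 11*z^3 + 3*z^2 + z - 2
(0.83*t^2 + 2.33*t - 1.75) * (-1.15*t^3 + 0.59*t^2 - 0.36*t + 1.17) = -0.9545*t^5 - 2.1898*t^4 + 3.0884*t^3 - 0.9002*t^2 + 3.3561*t - 2.0475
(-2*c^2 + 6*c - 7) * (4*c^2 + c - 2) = -8*c^4 + 22*c^3 - 18*c^2 - 19*c + 14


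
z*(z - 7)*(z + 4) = z^3 - 3*z^2 - 28*z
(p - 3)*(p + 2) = p^2 - p - 6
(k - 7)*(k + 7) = k^2 - 49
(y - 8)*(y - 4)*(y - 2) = y^3 - 14*y^2 + 56*y - 64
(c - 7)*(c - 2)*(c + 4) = c^3 - 5*c^2 - 22*c + 56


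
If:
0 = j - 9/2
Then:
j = 9/2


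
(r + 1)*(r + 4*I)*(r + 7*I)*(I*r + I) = I*r^4 - 11*r^3 + 2*I*r^3 - 22*r^2 - 27*I*r^2 - 11*r - 56*I*r - 28*I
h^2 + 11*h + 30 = (h + 5)*(h + 6)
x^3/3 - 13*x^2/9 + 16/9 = (x/3 + 1/3)*(x - 4)*(x - 4/3)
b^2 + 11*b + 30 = (b + 5)*(b + 6)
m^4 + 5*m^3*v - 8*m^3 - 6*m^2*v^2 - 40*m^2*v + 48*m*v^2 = m*(m - 8)*(m - v)*(m + 6*v)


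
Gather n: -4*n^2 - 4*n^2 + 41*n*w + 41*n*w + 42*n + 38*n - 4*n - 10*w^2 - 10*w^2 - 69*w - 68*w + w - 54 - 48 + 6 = -8*n^2 + n*(82*w + 76) - 20*w^2 - 136*w - 96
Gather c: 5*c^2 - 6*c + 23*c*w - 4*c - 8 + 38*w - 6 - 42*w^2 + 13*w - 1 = 5*c^2 + c*(23*w - 10) - 42*w^2 + 51*w - 15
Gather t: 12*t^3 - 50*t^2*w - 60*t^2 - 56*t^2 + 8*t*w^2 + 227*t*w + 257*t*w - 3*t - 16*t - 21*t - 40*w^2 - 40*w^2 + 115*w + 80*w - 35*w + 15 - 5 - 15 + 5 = 12*t^3 + t^2*(-50*w - 116) + t*(8*w^2 + 484*w - 40) - 80*w^2 + 160*w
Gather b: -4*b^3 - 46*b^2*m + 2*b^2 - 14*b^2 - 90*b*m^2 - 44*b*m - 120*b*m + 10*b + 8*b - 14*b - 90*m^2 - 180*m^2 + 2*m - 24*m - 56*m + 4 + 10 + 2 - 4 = -4*b^3 + b^2*(-46*m - 12) + b*(-90*m^2 - 164*m + 4) - 270*m^2 - 78*m + 12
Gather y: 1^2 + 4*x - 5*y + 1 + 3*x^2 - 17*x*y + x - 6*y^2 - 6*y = 3*x^2 + 5*x - 6*y^2 + y*(-17*x - 11) + 2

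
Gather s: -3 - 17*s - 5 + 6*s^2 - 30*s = 6*s^2 - 47*s - 8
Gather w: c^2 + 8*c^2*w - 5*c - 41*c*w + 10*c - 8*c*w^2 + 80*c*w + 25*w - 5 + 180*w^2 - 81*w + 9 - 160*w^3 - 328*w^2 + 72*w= c^2 + 5*c - 160*w^3 + w^2*(-8*c - 148) + w*(8*c^2 + 39*c + 16) + 4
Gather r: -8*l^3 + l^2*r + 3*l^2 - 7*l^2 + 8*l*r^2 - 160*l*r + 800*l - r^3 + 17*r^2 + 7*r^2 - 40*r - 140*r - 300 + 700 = -8*l^3 - 4*l^2 + 800*l - r^3 + r^2*(8*l + 24) + r*(l^2 - 160*l - 180) + 400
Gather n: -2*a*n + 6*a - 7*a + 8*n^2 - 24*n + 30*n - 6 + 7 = -a + 8*n^2 + n*(6 - 2*a) + 1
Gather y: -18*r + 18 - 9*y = -18*r - 9*y + 18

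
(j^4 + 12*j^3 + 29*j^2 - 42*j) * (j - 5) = j^5 + 7*j^4 - 31*j^3 - 187*j^2 + 210*j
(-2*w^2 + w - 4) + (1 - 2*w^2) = -4*w^2 + w - 3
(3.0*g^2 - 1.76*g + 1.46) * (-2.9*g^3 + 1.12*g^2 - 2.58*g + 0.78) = -8.7*g^5 + 8.464*g^4 - 13.9452*g^3 + 8.516*g^2 - 5.1396*g + 1.1388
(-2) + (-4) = -6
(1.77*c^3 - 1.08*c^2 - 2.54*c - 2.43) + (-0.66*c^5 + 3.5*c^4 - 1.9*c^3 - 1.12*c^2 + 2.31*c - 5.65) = -0.66*c^5 + 3.5*c^4 - 0.13*c^3 - 2.2*c^2 - 0.23*c - 8.08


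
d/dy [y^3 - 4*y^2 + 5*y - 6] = 3*y^2 - 8*y + 5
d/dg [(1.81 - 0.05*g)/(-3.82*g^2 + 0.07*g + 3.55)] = (-0.191*g^2 + 13.8284*g - 0.3042)/(14.5924*g^4 - 0.5348*g^3 - 27.1171*g^2 + 0.497*g + 12.6025)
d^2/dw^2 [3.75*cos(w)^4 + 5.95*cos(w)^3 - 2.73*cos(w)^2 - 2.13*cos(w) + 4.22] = -60.0*cos(w)^4 - 53.55*cos(w)^3 + 55.92*cos(w)^2 + 37.83*cos(w) - 5.46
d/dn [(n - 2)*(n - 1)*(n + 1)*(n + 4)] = 4*n^3 + 6*n^2 - 18*n - 2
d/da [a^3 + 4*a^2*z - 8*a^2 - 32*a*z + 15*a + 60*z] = 3*a^2 + 8*a*z - 16*a - 32*z + 15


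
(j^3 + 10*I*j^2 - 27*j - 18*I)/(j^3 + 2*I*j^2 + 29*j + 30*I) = (j + 3*I)/(j - 5*I)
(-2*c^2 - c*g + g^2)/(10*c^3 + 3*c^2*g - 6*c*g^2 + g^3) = -1/(5*c - g)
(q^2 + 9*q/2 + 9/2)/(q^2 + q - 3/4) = 2*(q + 3)/(2*q - 1)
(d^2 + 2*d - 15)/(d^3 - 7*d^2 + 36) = (d + 5)/(d^2 - 4*d - 12)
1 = 1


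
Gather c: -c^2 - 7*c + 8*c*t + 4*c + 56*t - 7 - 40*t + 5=-c^2 + c*(8*t - 3) + 16*t - 2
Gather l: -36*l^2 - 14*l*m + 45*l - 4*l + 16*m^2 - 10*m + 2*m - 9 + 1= -36*l^2 + l*(41 - 14*m) + 16*m^2 - 8*m - 8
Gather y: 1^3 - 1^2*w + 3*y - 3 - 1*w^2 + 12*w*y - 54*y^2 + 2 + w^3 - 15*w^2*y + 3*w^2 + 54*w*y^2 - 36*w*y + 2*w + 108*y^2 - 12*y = w^3 + 2*w^2 + w + y^2*(54*w + 54) + y*(-15*w^2 - 24*w - 9)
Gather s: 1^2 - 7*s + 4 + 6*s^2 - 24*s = 6*s^2 - 31*s + 5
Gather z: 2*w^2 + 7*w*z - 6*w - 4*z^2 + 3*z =2*w^2 - 6*w - 4*z^2 + z*(7*w + 3)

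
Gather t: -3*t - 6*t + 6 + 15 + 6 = 27 - 9*t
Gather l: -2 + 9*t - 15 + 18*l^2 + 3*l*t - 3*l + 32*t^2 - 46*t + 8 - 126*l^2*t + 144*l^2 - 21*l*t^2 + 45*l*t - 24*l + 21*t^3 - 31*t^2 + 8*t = l^2*(162 - 126*t) + l*(-21*t^2 + 48*t - 27) + 21*t^3 + t^2 - 29*t - 9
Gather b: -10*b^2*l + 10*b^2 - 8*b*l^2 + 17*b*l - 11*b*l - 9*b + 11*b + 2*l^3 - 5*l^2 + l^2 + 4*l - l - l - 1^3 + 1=b^2*(10 - 10*l) + b*(-8*l^2 + 6*l + 2) + 2*l^3 - 4*l^2 + 2*l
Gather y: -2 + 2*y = 2*y - 2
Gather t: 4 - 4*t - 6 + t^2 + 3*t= t^2 - t - 2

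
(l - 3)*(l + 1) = l^2 - 2*l - 3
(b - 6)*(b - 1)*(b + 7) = b^3 - 43*b + 42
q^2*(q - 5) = q^3 - 5*q^2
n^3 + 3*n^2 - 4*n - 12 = (n - 2)*(n + 2)*(n + 3)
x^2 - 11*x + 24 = (x - 8)*(x - 3)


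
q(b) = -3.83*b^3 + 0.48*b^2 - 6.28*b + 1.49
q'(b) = -11.49*b^2 + 0.96*b - 6.28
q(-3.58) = 205.86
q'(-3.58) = -156.98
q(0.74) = -4.45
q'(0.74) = -11.86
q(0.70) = -3.98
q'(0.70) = -11.24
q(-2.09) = 51.68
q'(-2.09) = -58.48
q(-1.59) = 28.08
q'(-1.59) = -36.85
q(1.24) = -12.86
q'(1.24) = -22.76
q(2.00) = -39.79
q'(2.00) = -50.32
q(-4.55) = 400.77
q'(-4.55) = -248.52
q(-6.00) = 883.73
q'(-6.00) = -425.68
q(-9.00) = 2888.96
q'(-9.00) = -945.61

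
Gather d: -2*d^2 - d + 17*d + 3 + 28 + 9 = -2*d^2 + 16*d + 40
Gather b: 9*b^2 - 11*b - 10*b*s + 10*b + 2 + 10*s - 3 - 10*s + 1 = 9*b^2 + b*(-10*s - 1)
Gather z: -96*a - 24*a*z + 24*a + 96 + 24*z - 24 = -72*a + z*(24 - 24*a) + 72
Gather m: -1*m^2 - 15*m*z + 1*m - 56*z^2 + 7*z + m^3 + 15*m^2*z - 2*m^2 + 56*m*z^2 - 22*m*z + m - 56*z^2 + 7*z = m^3 + m^2*(15*z - 3) + m*(56*z^2 - 37*z + 2) - 112*z^2 + 14*z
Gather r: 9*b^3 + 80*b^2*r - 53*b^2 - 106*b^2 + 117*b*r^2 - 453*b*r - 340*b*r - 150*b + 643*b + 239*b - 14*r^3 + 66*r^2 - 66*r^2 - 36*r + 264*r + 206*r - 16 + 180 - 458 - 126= 9*b^3 - 159*b^2 + 117*b*r^2 + 732*b - 14*r^3 + r*(80*b^2 - 793*b + 434) - 420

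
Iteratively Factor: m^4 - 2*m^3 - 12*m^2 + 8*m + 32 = (m + 2)*(m^3 - 4*m^2 - 4*m + 16) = (m + 2)^2*(m^2 - 6*m + 8) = (m - 4)*(m + 2)^2*(m - 2)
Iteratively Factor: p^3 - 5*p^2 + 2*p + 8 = (p - 4)*(p^2 - p - 2) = (p - 4)*(p + 1)*(p - 2)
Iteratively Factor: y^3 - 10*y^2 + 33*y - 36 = (y - 4)*(y^2 - 6*y + 9) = (y - 4)*(y - 3)*(y - 3)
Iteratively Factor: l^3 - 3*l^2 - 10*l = (l)*(l^2 - 3*l - 10) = l*(l - 5)*(l + 2)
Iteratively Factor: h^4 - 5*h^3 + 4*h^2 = (h - 4)*(h^3 - h^2) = h*(h - 4)*(h^2 - h) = h^2*(h - 4)*(h - 1)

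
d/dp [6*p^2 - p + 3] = 12*p - 1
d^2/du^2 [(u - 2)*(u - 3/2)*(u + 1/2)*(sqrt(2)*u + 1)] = 12*sqrt(2)*u^2 - 18*sqrt(2)*u + 6*u - 6 + 5*sqrt(2)/2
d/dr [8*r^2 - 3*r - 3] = 16*r - 3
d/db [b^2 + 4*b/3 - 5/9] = 2*b + 4/3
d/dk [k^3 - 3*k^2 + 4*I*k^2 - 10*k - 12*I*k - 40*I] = 3*k^2 + k*(-6 + 8*I) - 10 - 12*I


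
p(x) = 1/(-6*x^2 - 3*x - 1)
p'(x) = (12*x + 3)/(-6*x^2 - 3*x - 1)^2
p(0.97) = -0.10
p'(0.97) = 0.16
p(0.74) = -0.15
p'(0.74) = 0.28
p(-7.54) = -0.00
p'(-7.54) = -0.00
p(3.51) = -0.01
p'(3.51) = 0.01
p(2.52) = -0.02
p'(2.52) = 0.02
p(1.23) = -0.07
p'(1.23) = 0.09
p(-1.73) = -0.07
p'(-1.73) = -0.09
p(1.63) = -0.05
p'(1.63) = 0.05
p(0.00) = -1.00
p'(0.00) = 3.00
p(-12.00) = 0.00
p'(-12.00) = 0.00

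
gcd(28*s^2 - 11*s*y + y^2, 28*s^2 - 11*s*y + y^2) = 28*s^2 - 11*s*y + y^2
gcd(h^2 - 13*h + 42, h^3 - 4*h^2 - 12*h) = h - 6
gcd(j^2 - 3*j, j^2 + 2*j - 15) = j - 3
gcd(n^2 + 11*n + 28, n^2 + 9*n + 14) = n + 7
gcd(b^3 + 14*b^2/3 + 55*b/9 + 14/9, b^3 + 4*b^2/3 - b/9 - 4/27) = b + 1/3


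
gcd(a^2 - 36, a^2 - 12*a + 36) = a - 6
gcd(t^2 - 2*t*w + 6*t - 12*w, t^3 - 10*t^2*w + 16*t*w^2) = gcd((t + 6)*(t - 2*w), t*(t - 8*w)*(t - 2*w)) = t - 2*w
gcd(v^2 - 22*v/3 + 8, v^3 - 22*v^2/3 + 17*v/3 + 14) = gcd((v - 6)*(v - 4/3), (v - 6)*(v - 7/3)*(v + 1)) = v - 6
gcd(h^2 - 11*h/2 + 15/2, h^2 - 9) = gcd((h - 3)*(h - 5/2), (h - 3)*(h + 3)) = h - 3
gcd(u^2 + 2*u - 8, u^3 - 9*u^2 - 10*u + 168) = u + 4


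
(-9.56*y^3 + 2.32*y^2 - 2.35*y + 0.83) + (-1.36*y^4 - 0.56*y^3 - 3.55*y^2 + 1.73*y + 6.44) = -1.36*y^4 - 10.12*y^3 - 1.23*y^2 - 0.62*y + 7.27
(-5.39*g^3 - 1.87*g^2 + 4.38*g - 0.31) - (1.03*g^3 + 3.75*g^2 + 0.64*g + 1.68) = -6.42*g^3 - 5.62*g^2 + 3.74*g - 1.99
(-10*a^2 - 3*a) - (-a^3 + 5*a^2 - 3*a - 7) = a^3 - 15*a^2 + 7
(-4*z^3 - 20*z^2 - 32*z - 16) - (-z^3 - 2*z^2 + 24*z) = -3*z^3 - 18*z^2 - 56*z - 16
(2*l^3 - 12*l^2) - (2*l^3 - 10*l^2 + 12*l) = -2*l^2 - 12*l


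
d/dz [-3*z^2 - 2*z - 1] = -6*z - 2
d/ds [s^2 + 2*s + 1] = 2*s + 2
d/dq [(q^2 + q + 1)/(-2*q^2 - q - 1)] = q*(q + 2)/(4*q^4 + 4*q^3 + 5*q^2 + 2*q + 1)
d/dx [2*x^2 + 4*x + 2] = 4*x + 4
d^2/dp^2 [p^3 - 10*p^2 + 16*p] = 6*p - 20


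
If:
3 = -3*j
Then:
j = -1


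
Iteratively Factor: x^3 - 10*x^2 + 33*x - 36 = (x - 3)*(x^2 - 7*x + 12) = (x - 3)^2*(x - 4)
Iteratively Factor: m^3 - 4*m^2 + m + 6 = (m - 3)*(m^2 - m - 2) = (m - 3)*(m + 1)*(m - 2)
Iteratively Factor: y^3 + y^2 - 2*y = (y + 2)*(y^2 - y) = (y - 1)*(y + 2)*(y)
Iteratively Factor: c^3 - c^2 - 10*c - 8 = (c - 4)*(c^2 + 3*c + 2) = (c - 4)*(c + 2)*(c + 1)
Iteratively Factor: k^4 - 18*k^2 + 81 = (k + 3)*(k^3 - 3*k^2 - 9*k + 27) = (k + 3)^2*(k^2 - 6*k + 9) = (k - 3)*(k + 3)^2*(k - 3)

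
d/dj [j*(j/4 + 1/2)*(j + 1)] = 3*j^2/4 + 3*j/2 + 1/2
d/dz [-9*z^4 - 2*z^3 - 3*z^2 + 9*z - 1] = -36*z^3 - 6*z^2 - 6*z + 9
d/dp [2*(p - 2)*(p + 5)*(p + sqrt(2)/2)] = 6*p^2 + 2*sqrt(2)*p + 12*p - 20 + 3*sqrt(2)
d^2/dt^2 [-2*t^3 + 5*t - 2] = -12*t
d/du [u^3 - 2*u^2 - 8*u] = 3*u^2 - 4*u - 8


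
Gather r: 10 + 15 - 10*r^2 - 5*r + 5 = -10*r^2 - 5*r + 30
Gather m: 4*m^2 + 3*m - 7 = 4*m^2 + 3*m - 7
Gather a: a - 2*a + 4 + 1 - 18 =-a - 13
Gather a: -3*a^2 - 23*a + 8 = -3*a^2 - 23*a + 8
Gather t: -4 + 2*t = 2*t - 4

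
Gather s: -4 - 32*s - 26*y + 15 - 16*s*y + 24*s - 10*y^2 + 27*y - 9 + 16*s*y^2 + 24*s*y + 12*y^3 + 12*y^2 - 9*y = s*(16*y^2 + 8*y - 8) + 12*y^3 + 2*y^2 - 8*y + 2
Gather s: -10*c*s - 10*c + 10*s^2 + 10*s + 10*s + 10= -10*c + 10*s^2 + s*(20 - 10*c) + 10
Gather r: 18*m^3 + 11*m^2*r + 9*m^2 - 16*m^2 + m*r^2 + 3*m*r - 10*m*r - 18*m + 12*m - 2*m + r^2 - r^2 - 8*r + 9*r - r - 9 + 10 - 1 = 18*m^3 - 7*m^2 + m*r^2 - 8*m + r*(11*m^2 - 7*m)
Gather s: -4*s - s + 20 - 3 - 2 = 15 - 5*s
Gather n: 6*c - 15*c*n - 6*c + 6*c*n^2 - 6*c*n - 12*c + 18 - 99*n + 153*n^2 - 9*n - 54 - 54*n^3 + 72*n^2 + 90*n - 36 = -12*c - 54*n^3 + n^2*(6*c + 225) + n*(-21*c - 18) - 72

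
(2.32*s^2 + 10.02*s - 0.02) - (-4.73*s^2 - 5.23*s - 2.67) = 7.05*s^2 + 15.25*s + 2.65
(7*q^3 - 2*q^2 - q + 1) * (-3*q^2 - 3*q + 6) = -21*q^5 - 15*q^4 + 51*q^3 - 12*q^2 - 9*q + 6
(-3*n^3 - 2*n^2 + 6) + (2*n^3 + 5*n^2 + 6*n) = -n^3 + 3*n^2 + 6*n + 6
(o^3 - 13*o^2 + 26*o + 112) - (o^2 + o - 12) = o^3 - 14*o^2 + 25*o + 124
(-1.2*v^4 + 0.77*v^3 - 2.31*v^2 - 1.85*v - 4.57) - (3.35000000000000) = -1.2*v^4 + 0.77*v^3 - 2.31*v^2 - 1.85*v - 7.92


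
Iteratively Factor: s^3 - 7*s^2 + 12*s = (s - 4)*(s^2 - 3*s) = s*(s - 4)*(s - 3)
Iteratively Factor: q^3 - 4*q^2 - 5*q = (q - 5)*(q^2 + q) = q*(q - 5)*(q + 1)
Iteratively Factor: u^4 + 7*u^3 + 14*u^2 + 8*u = (u + 1)*(u^3 + 6*u^2 + 8*u) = (u + 1)*(u + 4)*(u^2 + 2*u) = (u + 1)*(u + 2)*(u + 4)*(u)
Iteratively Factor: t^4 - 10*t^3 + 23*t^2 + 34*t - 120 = (t - 4)*(t^3 - 6*t^2 - t + 30) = (t - 4)*(t + 2)*(t^2 - 8*t + 15) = (t - 5)*(t - 4)*(t + 2)*(t - 3)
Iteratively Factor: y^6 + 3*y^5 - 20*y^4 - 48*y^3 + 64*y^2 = (y - 4)*(y^5 + 7*y^4 + 8*y^3 - 16*y^2) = (y - 4)*(y + 4)*(y^4 + 3*y^3 - 4*y^2) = y*(y - 4)*(y + 4)*(y^3 + 3*y^2 - 4*y) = y*(y - 4)*(y + 4)^2*(y^2 - y) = y*(y - 4)*(y - 1)*(y + 4)^2*(y)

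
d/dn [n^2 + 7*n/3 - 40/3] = 2*n + 7/3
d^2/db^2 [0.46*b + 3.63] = 0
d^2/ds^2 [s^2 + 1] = 2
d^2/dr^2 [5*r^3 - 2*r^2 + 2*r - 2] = 30*r - 4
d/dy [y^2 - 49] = 2*y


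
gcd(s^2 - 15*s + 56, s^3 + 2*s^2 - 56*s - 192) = s - 8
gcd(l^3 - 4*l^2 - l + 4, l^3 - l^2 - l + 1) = l^2 - 1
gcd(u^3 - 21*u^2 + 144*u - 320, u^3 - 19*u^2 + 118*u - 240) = u^2 - 13*u + 40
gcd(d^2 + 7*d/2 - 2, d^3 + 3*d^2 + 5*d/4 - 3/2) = d - 1/2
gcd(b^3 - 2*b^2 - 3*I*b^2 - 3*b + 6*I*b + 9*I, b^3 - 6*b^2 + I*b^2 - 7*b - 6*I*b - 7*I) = b + 1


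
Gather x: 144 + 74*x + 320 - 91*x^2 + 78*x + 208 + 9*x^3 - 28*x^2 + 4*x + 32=9*x^3 - 119*x^2 + 156*x + 704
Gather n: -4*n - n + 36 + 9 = 45 - 5*n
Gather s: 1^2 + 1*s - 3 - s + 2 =0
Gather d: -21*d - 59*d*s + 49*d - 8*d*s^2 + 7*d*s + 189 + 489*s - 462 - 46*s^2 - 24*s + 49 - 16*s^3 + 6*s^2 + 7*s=d*(-8*s^2 - 52*s + 28) - 16*s^3 - 40*s^2 + 472*s - 224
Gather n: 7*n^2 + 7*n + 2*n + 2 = 7*n^2 + 9*n + 2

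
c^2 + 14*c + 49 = (c + 7)^2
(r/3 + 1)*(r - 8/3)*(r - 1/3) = r^3/3 - 73*r/27 + 8/9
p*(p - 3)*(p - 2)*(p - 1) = p^4 - 6*p^3 + 11*p^2 - 6*p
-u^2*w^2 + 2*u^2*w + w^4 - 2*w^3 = w*(-u + w)*(u + w)*(w - 2)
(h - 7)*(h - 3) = h^2 - 10*h + 21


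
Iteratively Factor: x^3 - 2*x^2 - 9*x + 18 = (x - 3)*(x^2 + x - 6) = (x - 3)*(x + 3)*(x - 2)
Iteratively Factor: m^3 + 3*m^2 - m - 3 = (m + 1)*(m^2 + 2*m - 3) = (m - 1)*(m + 1)*(m + 3)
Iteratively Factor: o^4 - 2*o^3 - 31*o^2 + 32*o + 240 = (o - 5)*(o^3 + 3*o^2 - 16*o - 48) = (o - 5)*(o - 4)*(o^2 + 7*o + 12) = (o - 5)*(o - 4)*(o + 3)*(o + 4)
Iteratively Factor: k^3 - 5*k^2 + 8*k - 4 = (k - 2)*(k^2 - 3*k + 2) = (k - 2)^2*(k - 1)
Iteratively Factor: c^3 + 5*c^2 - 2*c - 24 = (c + 4)*(c^2 + c - 6) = (c + 3)*(c + 4)*(c - 2)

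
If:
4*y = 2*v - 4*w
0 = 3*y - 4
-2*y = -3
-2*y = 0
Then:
No Solution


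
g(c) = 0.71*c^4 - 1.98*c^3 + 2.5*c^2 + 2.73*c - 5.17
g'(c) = 2.84*c^3 - 5.94*c^2 + 5.0*c + 2.73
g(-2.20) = 38.64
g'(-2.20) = -67.26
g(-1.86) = 19.64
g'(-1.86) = -45.40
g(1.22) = -0.14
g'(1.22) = 5.15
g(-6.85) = 2293.07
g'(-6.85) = -1223.07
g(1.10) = -0.74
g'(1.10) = 4.82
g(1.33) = 0.45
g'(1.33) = 5.55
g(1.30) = 0.28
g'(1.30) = 5.43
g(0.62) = -2.88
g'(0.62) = 4.22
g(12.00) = 11688.71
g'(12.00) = 4114.89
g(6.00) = 593.69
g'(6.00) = 432.33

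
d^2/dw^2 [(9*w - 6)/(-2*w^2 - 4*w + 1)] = 12*(-8*(w + 1)^2*(3*w - 2) + (9*w + 4)*(2*w^2 + 4*w - 1))/(2*w^2 + 4*w - 1)^3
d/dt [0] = 0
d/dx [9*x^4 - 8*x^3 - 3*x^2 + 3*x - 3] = 36*x^3 - 24*x^2 - 6*x + 3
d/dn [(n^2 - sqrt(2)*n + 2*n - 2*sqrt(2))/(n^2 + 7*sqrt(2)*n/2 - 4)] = (-4*n^2 + 9*sqrt(2)*n^2 - 16*n + 8*sqrt(2)*n + 8*sqrt(2) + 12)/(2*n^4 + 14*sqrt(2)*n^3 + 33*n^2 - 56*sqrt(2)*n + 32)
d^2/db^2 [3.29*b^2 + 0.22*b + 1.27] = 6.58000000000000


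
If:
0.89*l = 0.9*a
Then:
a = 0.988888888888889*l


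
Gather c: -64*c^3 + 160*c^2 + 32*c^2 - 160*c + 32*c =-64*c^3 + 192*c^2 - 128*c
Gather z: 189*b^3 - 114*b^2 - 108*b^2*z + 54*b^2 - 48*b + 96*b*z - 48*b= 189*b^3 - 60*b^2 - 96*b + z*(-108*b^2 + 96*b)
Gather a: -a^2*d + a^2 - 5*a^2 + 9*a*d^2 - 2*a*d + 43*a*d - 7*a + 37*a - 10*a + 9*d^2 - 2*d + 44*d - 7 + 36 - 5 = a^2*(-d - 4) + a*(9*d^2 + 41*d + 20) + 9*d^2 + 42*d + 24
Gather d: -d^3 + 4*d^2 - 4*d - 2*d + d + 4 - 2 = -d^3 + 4*d^2 - 5*d + 2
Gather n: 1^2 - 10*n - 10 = -10*n - 9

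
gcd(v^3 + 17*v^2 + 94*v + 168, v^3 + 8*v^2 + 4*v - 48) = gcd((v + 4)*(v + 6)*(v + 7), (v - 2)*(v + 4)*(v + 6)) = v^2 + 10*v + 24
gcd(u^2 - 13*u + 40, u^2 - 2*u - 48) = u - 8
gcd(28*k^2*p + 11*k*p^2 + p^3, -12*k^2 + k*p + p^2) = 4*k + p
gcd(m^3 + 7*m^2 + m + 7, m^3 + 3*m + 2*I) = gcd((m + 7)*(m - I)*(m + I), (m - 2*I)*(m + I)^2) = m + I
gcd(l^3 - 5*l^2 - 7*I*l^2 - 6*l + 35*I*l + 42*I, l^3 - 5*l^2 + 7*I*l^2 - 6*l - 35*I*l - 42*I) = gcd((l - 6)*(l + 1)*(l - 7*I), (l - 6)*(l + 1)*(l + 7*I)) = l^2 - 5*l - 6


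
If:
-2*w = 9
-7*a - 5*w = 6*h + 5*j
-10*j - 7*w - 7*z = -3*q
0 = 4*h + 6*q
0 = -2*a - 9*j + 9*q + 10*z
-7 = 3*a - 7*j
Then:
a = 1211/446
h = -1089/892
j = 965/446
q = 363/446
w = -9/2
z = 392/223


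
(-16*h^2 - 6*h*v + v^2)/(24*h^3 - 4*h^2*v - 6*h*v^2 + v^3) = (-8*h + v)/(12*h^2 - 8*h*v + v^2)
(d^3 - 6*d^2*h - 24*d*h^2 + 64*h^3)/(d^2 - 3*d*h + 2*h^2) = (d^2 - 4*d*h - 32*h^2)/(d - h)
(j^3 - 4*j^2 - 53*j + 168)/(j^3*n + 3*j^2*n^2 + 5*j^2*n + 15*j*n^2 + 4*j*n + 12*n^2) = (j^3 - 4*j^2 - 53*j + 168)/(n*(j^3 + 3*j^2*n + 5*j^2 + 15*j*n + 4*j + 12*n))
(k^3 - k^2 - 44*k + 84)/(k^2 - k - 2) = (k^2 + k - 42)/(k + 1)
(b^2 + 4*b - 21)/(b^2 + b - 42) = (b - 3)/(b - 6)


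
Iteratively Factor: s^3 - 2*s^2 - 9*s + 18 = (s - 3)*(s^2 + s - 6) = (s - 3)*(s + 3)*(s - 2)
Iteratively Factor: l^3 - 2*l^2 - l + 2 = (l - 1)*(l^2 - l - 2) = (l - 2)*(l - 1)*(l + 1)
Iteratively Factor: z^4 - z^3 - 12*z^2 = (z)*(z^3 - z^2 - 12*z) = z*(z - 4)*(z^2 + 3*z) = z*(z - 4)*(z + 3)*(z)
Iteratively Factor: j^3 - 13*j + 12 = (j - 1)*(j^2 + j - 12) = (j - 3)*(j - 1)*(j + 4)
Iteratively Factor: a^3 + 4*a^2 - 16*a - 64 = (a - 4)*(a^2 + 8*a + 16) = (a - 4)*(a + 4)*(a + 4)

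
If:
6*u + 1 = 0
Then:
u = -1/6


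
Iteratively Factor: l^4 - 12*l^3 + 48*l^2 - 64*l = (l - 4)*(l^3 - 8*l^2 + 16*l) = (l - 4)^2*(l^2 - 4*l) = l*(l - 4)^2*(l - 4)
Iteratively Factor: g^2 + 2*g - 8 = (g + 4)*(g - 2)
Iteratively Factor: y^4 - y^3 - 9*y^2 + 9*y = (y - 3)*(y^3 + 2*y^2 - 3*y) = (y - 3)*(y - 1)*(y^2 + 3*y) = y*(y - 3)*(y - 1)*(y + 3)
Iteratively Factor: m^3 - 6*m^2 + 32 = (m - 4)*(m^2 - 2*m - 8) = (m - 4)^2*(m + 2)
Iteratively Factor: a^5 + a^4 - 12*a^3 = (a + 4)*(a^4 - 3*a^3) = a*(a + 4)*(a^3 - 3*a^2) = a*(a - 3)*(a + 4)*(a^2) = a^2*(a - 3)*(a + 4)*(a)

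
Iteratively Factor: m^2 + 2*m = (m)*(m + 2)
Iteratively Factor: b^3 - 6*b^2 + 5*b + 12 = (b - 3)*(b^2 - 3*b - 4) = (b - 4)*(b - 3)*(b + 1)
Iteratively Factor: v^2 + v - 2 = (v + 2)*(v - 1)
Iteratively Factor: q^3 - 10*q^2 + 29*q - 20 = (q - 5)*(q^2 - 5*q + 4) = (q - 5)*(q - 1)*(q - 4)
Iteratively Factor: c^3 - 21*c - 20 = (c + 1)*(c^2 - c - 20) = (c + 1)*(c + 4)*(c - 5)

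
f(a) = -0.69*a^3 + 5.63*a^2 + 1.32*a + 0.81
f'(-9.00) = -267.69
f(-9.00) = 947.97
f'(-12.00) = -431.88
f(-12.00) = 1988.01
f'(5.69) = -1.63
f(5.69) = 63.49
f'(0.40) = 5.49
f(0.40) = 2.19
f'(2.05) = 15.70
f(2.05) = 21.23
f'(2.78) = 16.63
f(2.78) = 33.17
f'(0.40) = 5.49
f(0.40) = 2.19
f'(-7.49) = -199.14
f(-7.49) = 596.70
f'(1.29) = 12.40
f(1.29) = 10.40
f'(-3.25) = -57.14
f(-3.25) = 79.67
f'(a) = -2.07*a^2 + 11.26*a + 1.32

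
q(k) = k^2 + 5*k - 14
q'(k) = 2*k + 5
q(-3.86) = -18.40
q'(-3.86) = -2.72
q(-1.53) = -19.31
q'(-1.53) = 1.94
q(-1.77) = -19.72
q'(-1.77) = 1.46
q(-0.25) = -15.19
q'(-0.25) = 4.50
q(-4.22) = -17.29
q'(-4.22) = -3.44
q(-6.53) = -4.01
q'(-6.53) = -8.06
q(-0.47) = -16.13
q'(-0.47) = 4.06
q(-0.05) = -14.25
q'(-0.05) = 4.90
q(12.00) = 190.00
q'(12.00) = 29.00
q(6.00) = 52.00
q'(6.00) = 17.00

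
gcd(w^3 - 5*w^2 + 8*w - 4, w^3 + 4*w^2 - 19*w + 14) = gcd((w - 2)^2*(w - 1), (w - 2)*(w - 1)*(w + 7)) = w^2 - 3*w + 2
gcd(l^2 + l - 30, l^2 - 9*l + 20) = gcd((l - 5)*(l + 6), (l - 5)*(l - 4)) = l - 5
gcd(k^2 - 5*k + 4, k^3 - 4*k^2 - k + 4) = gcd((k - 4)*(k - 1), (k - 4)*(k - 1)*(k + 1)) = k^2 - 5*k + 4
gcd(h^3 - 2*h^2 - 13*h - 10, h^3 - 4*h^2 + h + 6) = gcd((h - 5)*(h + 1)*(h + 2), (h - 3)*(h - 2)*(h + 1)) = h + 1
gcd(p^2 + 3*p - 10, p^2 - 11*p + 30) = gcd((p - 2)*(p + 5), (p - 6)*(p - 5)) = 1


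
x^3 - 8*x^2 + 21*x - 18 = (x - 3)^2*(x - 2)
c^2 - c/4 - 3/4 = (c - 1)*(c + 3/4)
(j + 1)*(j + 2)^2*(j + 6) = j^4 + 11*j^3 + 38*j^2 + 52*j + 24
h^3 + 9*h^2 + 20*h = h*(h + 4)*(h + 5)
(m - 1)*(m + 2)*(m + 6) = m^3 + 7*m^2 + 4*m - 12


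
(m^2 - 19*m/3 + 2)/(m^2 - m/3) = (m - 6)/m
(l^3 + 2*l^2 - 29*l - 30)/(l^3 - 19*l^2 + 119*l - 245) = (l^2 + 7*l + 6)/(l^2 - 14*l + 49)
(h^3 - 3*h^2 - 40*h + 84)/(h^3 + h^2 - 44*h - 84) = (h - 2)/(h + 2)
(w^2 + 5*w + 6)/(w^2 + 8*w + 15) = (w + 2)/(w + 5)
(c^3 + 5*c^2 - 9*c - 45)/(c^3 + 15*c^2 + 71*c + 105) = (c - 3)/(c + 7)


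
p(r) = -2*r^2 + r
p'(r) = 1 - 4*r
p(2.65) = -11.40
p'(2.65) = -9.60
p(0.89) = -0.69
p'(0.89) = -2.56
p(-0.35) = -0.60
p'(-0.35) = 2.40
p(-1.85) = -8.70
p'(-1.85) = 8.40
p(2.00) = -6.00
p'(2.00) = -7.00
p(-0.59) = -1.29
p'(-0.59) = 3.36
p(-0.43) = -0.80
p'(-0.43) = 2.72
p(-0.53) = -1.09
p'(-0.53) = 3.12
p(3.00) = -15.00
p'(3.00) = -11.00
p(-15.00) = -465.00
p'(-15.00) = 61.00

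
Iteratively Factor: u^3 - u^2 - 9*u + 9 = (u - 1)*(u^2 - 9) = (u - 1)*(u + 3)*(u - 3)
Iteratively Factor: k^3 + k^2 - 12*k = (k + 4)*(k^2 - 3*k) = k*(k + 4)*(k - 3)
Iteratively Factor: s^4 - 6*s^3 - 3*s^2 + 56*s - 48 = (s - 1)*(s^3 - 5*s^2 - 8*s + 48) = (s - 4)*(s - 1)*(s^2 - s - 12) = (s - 4)*(s - 1)*(s + 3)*(s - 4)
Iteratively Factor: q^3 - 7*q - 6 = (q + 1)*(q^2 - q - 6) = (q - 3)*(q + 1)*(q + 2)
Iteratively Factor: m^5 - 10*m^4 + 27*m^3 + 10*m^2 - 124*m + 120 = (m - 2)*(m^4 - 8*m^3 + 11*m^2 + 32*m - 60) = (m - 3)*(m - 2)*(m^3 - 5*m^2 - 4*m + 20) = (m - 5)*(m - 3)*(m - 2)*(m^2 - 4) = (m - 5)*(m - 3)*(m - 2)*(m + 2)*(m - 2)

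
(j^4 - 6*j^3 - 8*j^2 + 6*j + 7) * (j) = j^5 - 6*j^4 - 8*j^3 + 6*j^2 + 7*j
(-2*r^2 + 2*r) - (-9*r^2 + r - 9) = 7*r^2 + r + 9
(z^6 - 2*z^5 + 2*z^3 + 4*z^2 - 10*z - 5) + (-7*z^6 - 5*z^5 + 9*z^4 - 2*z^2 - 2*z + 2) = -6*z^6 - 7*z^5 + 9*z^4 + 2*z^3 + 2*z^2 - 12*z - 3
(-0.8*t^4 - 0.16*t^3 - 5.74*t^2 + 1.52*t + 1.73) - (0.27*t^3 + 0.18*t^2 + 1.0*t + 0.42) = -0.8*t^4 - 0.43*t^3 - 5.92*t^2 + 0.52*t + 1.31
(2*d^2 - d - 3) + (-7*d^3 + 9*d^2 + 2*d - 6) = -7*d^3 + 11*d^2 + d - 9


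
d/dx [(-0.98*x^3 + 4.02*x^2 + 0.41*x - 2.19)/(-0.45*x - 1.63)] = (0.882*x^3 + 2.9832*x^2 - 13.1052*x - 1.6538)/(0.2025*x^2 + 1.467*x + 2.6569)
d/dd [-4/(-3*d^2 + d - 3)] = 4*(1 - 6*d)/(3*d^2 - d + 3)^2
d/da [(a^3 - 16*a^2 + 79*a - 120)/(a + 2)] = 2*(a^3 - 5*a^2 - 32*a + 139)/(a^2 + 4*a + 4)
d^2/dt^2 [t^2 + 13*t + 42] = 2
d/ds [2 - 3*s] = -3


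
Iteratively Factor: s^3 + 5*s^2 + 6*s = (s)*(s^2 + 5*s + 6) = s*(s + 2)*(s + 3)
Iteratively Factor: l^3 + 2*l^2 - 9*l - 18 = (l - 3)*(l^2 + 5*l + 6) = (l - 3)*(l + 3)*(l + 2)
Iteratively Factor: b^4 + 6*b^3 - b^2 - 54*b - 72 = (b + 4)*(b^3 + 2*b^2 - 9*b - 18) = (b + 2)*(b + 4)*(b^2 - 9) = (b + 2)*(b + 3)*(b + 4)*(b - 3)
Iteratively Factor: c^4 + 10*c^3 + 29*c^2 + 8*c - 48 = (c - 1)*(c^3 + 11*c^2 + 40*c + 48) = (c - 1)*(c + 3)*(c^2 + 8*c + 16) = (c - 1)*(c + 3)*(c + 4)*(c + 4)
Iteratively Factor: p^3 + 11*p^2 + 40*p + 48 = (p + 3)*(p^2 + 8*p + 16) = (p + 3)*(p + 4)*(p + 4)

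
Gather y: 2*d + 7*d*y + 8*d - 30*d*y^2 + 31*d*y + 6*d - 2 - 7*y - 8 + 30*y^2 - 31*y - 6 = 16*d + y^2*(30 - 30*d) + y*(38*d - 38) - 16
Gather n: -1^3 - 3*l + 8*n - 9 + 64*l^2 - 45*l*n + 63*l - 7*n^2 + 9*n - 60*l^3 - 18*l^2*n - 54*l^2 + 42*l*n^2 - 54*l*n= -60*l^3 + 10*l^2 + 60*l + n^2*(42*l - 7) + n*(-18*l^2 - 99*l + 17) - 10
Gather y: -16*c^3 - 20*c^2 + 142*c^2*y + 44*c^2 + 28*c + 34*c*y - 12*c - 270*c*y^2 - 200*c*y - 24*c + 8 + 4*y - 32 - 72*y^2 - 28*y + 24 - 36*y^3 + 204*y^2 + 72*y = -16*c^3 + 24*c^2 - 8*c - 36*y^3 + y^2*(132 - 270*c) + y*(142*c^2 - 166*c + 48)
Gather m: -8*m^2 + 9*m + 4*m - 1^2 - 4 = -8*m^2 + 13*m - 5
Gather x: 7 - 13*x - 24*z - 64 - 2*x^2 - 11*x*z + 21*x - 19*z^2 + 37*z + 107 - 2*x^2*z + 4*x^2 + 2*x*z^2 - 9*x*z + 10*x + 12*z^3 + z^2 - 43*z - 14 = x^2*(2 - 2*z) + x*(2*z^2 - 20*z + 18) + 12*z^3 - 18*z^2 - 30*z + 36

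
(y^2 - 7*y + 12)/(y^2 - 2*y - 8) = (y - 3)/(y + 2)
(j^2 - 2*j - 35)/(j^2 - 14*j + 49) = (j + 5)/(j - 7)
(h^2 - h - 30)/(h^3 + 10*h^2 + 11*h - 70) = (h - 6)/(h^2 + 5*h - 14)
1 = 1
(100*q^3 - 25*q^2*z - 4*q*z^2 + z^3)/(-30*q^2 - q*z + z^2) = (20*q^2 - 9*q*z + z^2)/(-6*q + z)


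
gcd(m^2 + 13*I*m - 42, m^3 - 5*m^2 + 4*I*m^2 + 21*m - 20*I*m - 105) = m + 7*I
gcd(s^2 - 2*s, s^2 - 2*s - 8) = 1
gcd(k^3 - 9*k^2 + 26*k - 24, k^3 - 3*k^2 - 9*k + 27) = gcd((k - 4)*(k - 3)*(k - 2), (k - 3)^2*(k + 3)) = k - 3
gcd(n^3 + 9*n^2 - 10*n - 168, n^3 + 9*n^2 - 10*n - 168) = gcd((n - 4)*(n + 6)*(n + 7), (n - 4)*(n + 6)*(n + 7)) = n^3 + 9*n^2 - 10*n - 168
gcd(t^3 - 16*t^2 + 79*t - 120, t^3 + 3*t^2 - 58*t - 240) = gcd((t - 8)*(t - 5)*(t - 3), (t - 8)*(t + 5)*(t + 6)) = t - 8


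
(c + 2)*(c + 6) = c^2 + 8*c + 12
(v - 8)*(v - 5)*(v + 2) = v^3 - 11*v^2 + 14*v + 80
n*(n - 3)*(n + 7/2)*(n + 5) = n^4 + 11*n^3/2 - 8*n^2 - 105*n/2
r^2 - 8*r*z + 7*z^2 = (r - 7*z)*(r - z)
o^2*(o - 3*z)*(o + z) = o^4 - 2*o^3*z - 3*o^2*z^2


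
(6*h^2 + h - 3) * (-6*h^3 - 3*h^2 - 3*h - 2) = -36*h^5 - 24*h^4 - 3*h^3 - 6*h^2 + 7*h + 6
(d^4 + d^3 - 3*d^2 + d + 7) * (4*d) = 4*d^5 + 4*d^4 - 12*d^3 + 4*d^2 + 28*d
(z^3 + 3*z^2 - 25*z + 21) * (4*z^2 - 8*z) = 4*z^5 + 4*z^4 - 124*z^3 + 284*z^2 - 168*z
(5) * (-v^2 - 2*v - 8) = -5*v^2 - 10*v - 40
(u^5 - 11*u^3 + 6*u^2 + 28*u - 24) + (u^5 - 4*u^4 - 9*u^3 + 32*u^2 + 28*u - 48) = 2*u^5 - 4*u^4 - 20*u^3 + 38*u^2 + 56*u - 72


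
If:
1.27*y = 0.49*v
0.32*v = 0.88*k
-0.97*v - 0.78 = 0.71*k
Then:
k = -0.23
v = -0.64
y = -0.25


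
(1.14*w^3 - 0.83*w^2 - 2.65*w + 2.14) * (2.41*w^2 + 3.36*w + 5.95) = 2.7474*w^5 + 1.8301*w^4 - 2.3923*w^3 - 8.6851*w^2 - 8.5771*w + 12.733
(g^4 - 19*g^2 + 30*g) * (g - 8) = g^5 - 8*g^4 - 19*g^3 + 182*g^2 - 240*g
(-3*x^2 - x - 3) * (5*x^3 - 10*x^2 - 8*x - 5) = -15*x^5 + 25*x^4 + 19*x^3 + 53*x^2 + 29*x + 15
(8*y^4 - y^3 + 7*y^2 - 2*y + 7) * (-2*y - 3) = -16*y^5 - 22*y^4 - 11*y^3 - 17*y^2 - 8*y - 21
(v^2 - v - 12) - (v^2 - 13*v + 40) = 12*v - 52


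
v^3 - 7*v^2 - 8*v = v*(v - 8)*(v + 1)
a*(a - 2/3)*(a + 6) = a^3 + 16*a^2/3 - 4*a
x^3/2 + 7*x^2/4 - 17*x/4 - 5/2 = (x/2 + 1/4)*(x - 2)*(x + 5)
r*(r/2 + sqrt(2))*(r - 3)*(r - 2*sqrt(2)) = r^4/2 - 3*r^3/2 - 4*r^2 + 12*r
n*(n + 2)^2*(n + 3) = n^4 + 7*n^3 + 16*n^2 + 12*n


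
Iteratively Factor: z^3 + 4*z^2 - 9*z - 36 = (z + 3)*(z^2 + z - 12) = (z + 3)*(z + 4)*(z - 3)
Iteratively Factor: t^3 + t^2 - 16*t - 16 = (t - 4)*(t^2 + 5*t + 4) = (t - 4)*(t + 4)*(t + 1)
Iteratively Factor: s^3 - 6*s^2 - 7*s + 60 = (s - 5)*(s^2 - s - 12) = (s - 5)*(s - 4)*(s + 3)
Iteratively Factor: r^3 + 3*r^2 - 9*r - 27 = (r - 3)*(r^2 + 6*r + 9) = (r - 3)*(r + 3)*(r + 3)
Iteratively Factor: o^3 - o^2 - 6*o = (o)*(o^2 - o - 6) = o*(o + 2)*(o - 3)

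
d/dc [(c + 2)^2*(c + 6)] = (c + 2)*(3*c + 14)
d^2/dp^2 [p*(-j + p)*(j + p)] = 6*p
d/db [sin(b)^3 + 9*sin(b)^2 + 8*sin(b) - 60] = (3*sin(b)^2 + 18*sin(b) + 8)*cos(b)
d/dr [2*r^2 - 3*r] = 4*r - 3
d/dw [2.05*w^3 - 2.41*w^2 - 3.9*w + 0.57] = 6.15*w^2 - 4.82*w - 3.9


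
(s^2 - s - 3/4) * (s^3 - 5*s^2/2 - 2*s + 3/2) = s^5 - 7*s^4/2 - s^3/4 + 43*s^2/8 - 9/8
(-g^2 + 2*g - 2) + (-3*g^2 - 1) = -4*g^2 + 2*g - 3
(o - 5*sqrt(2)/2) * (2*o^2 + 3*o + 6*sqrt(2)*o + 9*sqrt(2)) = 2*o^3 + sqrt(2)*o^2 + 3*o^2 - 30*o + 3*sqrt(2)*o/2 - 45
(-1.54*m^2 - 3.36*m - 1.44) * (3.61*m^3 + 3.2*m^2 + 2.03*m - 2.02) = -5.5594*m^5 - 17.0576*m^4 - 19.0766*m^3 - 8.318*m^2 + 3.864*m + 2.9088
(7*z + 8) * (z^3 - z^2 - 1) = 7*z^4 + z^3 - 8*z^2 - 7*z - 8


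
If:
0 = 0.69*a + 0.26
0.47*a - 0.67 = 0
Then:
No Solution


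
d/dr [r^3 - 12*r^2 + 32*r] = 3*r^2 - 24*r + 32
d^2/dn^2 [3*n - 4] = 0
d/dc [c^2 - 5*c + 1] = 2*c - 5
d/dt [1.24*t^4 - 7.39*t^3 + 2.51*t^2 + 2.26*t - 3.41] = 4.96*t^3 - 22.17*t^2 + 5.02*t + 2.26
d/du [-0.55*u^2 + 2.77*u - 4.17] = 2.77 - 1.1*u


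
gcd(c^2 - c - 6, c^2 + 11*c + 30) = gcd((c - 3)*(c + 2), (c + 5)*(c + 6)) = 1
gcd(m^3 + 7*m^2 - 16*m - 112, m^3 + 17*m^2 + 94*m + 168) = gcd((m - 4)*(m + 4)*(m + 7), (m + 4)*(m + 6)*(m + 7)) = m^2 + 11*m + 28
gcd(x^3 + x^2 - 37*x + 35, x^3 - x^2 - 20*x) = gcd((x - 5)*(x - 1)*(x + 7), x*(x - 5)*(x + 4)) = x - 5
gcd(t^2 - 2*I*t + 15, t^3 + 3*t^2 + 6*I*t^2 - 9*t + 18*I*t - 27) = t + 3*I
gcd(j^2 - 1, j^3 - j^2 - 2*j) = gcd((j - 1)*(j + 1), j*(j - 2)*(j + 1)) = j + 1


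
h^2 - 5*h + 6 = (h - 3)*(h - 2)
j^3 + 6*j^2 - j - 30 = (j - 2)*(j + 3)*(j + 5)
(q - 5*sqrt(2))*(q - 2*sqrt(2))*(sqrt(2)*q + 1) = sqrt(2)*q^3 - 13*q^2 + 13*sqrt(2)*q + 20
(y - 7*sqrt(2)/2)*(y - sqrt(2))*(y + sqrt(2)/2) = y^3 - 4*sqrt(2)*y^2 + 5*y/2 + 7*sqrt(2)/2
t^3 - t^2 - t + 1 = (t - 1)^2*(t + 1)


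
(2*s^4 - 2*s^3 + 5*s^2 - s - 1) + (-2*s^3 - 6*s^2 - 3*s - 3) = 2*s^4 - 4*s^3 - s^2 - 4*s - 4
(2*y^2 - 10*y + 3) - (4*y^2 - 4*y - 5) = -2*y^2 - 6*y + 8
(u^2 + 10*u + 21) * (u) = u^3 + 10*u^2 + 21*u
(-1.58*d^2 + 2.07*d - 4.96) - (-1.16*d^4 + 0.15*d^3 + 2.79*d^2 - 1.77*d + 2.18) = 1.16*d^4 - 0.15*d^3 - 4.37*d^2 + 3.84*d - 7.14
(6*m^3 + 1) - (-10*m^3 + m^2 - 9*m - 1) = 16*m^3 - m^2 + 9*m + 2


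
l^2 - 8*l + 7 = (l - 7)*(l - 1)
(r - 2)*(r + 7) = r^2 + 5*r - 14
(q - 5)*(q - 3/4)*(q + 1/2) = q^3 - 21*q^2/4 + 7*q/8 + 15/8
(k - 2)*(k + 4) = k^2 + 2*k - 8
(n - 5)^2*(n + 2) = n^3 - 8*n^2 + 5*n + 50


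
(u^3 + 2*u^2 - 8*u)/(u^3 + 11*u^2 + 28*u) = (u - 2)/(u + 7)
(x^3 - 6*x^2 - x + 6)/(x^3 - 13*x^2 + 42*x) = (x^2 - 1)/(x*(x - 7))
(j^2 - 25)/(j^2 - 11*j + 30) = (j + 5)/(j - 6)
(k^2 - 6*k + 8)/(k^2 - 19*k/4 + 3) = 4*(k - 2)/(4*k - 3)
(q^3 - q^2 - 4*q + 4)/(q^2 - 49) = (q^3 - q^2 - 4*q + 4)/(q^2 - 49)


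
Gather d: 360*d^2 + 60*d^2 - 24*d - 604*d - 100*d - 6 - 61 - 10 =420*d^2 - 728*d - 77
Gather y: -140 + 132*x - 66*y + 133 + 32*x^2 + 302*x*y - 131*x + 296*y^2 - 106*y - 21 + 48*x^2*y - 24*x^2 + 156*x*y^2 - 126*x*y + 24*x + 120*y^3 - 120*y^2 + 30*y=8*x^2 + 25*x + 120*y^3 + y^2*(156*x + 176) + y*(48*x^2 + 176*x - 142) - 28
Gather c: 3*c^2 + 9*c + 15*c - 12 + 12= 3*c^2 + 24*c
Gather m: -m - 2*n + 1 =-m - 2*n + 1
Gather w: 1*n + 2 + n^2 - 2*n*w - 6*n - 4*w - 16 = n^2 - 5*n + w*(-2*n - 4) - 14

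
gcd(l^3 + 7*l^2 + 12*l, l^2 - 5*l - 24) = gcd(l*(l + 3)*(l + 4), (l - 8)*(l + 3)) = l + 3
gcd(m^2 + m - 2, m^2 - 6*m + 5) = m - 1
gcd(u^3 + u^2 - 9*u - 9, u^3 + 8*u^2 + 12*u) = 1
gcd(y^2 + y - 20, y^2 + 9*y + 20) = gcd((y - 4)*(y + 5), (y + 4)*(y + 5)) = y + 5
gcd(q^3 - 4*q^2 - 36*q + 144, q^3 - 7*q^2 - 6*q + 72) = q^2 - 10*q + 24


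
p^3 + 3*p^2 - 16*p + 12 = (p - 2)*(p - 1)*(p + 6)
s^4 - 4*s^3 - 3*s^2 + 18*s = s*(s - 3)^2*(s + 2)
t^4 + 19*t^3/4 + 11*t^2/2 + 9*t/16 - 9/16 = (t - 1/4)*(t + 1/2)*(t + 3/2)*(t + 3)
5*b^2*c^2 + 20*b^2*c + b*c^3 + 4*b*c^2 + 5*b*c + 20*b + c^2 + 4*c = (5*b + c)*(c + 4)*(b*c + 1)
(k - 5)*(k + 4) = k^2 - k - 20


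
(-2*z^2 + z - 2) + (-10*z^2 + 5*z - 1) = -12*z^2 + 6*z - 3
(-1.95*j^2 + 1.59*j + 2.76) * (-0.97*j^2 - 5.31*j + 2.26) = 1.8915*j^4 + 8.8122*j^3 - 15.5271*j^2 - 11.0622*j + 6.2376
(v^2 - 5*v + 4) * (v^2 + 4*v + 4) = v^4 - v^3 - 12*v^2 - 4*v + 16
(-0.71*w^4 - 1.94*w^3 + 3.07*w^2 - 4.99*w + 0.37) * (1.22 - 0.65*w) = 0.4615*w^5 + 0.3948*w^4 - 4.3623*w^3 + 6.9889*w^2 - 6.3283*w + 0.4514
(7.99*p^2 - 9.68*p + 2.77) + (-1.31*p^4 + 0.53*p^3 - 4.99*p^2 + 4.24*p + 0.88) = -1.31*p^4 + 0.53*p^3 + 3.0*p^2 - 5.44*p + 3.65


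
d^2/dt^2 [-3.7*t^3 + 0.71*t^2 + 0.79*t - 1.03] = 1.42 - 22.2*t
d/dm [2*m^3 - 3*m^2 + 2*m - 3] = 6*m^2 - 6*m + 2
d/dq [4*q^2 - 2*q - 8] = 8*q - 2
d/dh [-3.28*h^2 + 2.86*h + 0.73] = 2.86 - 6.56*h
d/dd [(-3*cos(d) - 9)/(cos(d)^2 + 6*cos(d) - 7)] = 3*(sin(d)^2 - 6*cos(d) - 26)*sin(d)/(cos(d)^2 + 6*cos(d) - 7)^2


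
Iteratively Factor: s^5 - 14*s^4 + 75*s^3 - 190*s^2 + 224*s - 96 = (s - 4)*(s^4 - 10*s^3 + 35*s^2 - 50*s + 24) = (s - 4)^2*(s^3 - 6*s^2 + 11*s - 6) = (s - 4)^2*(s - 3)*(s^2 - 3*s + 2) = (s - 4)^2*(s - 3)*(s - 2)*(s - 1)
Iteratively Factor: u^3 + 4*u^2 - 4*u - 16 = (u - 2)*(u^2 + 6*u + 8) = (u - 2)*(u + 2)*(u + 4)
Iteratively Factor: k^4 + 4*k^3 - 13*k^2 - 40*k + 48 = (k + 4)*(k^3 - 13*k + 12) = (k - 1)*(k + 4)*(k^2 + k - 12) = (k - 3)*(k - 1)*(k + 4)*(k + 4)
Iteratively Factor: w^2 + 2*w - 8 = (w + 4)*(w - 2)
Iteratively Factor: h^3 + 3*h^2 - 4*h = (h)*(h^2 + 3*h - 4) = h*(h - 1)*(h + 4)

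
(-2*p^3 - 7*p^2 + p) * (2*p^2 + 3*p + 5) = -4*p^5 - 20*p^4 - 29*p^3 - 32*p^2 + 5*p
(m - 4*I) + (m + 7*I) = 2*m + 3*I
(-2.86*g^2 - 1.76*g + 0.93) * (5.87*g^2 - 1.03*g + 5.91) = -16.7882*g^4 - 7.3854*g^3 - 9.6307*g^2 - 11.3595*g + 5.4963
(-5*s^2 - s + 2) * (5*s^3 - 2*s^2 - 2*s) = -25*s^5 + 5*s^4 + 22*s^3 - 2*s^2 - 4*s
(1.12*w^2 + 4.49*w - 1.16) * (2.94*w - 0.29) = 3.2928*w^3 + 12.8758*w^2 - 4.7125*w + 0.3364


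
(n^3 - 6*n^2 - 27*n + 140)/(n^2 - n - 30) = (n^2 - 11*n + 28)/(n - 6)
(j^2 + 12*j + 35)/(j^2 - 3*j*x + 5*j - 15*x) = (-j - 7)/(-j + 3*x)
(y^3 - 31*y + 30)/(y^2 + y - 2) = (y^2 + y - 30)/(y + 2)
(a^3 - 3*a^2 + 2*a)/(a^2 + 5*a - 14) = a*(a - 1)/(a + 7)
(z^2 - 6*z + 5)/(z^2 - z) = (z - 5)/z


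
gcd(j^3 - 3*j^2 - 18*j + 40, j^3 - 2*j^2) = j - 2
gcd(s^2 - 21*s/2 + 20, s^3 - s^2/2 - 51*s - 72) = s - 8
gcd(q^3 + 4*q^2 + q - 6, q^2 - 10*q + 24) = 1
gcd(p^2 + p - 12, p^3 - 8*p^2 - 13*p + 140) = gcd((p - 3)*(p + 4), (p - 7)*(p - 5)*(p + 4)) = p + 4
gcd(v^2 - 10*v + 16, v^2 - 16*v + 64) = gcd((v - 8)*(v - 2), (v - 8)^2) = v - 8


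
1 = 1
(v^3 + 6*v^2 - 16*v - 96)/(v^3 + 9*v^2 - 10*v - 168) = (v + 4)/(v + 7)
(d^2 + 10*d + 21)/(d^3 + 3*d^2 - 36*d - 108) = (d + 7)/(d^2 - 36)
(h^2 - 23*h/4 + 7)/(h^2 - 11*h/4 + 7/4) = (h - 4)/(h - 1)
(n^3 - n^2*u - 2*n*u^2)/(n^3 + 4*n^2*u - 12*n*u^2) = (n + u)/(n + 6*u)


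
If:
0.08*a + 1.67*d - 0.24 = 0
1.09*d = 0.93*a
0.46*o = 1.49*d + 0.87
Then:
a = 0.16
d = 0.14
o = 2.33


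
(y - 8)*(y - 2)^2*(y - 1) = y^4 - 13*y^3 + 48*y^2 - 68*y + 32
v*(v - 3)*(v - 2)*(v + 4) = v^4 - v^3 - 14*v^2 + 24*v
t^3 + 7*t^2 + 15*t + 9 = (t + 1)*(t + 3)^2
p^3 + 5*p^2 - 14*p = p*(p - 2)*(p + 7)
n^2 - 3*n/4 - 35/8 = (n - 5/2)*(n + 7/4)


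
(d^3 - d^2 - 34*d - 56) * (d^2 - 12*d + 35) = d^5 - 13*d^4 + 13*d^3 + 317*d^2 - 518*d - 1960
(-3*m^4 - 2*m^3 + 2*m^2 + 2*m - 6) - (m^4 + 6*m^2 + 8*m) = -4*m^4 - 2*m^3 - 4*m^2 - 6*m - 6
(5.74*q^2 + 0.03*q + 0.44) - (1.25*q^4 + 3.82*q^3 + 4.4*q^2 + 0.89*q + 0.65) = -1.25*q^4 - 3.82*q^3 + 1.34*q^2 - 0.86*q - 0.21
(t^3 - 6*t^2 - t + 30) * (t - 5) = t^4 - 11*t^3 + 29*t^2 + 35*t - 150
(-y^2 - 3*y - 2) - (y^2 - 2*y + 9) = -2*y^2 - y - 11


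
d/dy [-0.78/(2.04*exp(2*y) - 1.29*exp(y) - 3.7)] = (3.1824*exp(y) - 1.0062)*exp(y)/(-2.04*exp(2*y) + 1.29*exp(y) + 3.7)^2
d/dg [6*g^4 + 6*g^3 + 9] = g^2*(24*g + 18)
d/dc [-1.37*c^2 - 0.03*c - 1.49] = -2.74*c - 0.03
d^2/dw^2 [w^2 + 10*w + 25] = 2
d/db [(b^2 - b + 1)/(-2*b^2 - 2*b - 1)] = (-4*b^2 + 2*b + 3)/(4*b^4 + 8*b^3 + 8*b^2 + 4*b + 1)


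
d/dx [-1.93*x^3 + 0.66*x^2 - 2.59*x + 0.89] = -5.79*x^2 + 1.32*x - 2.59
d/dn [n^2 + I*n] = 2*n + I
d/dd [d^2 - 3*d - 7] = 2*d - 3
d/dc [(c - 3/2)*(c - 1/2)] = 2*c - 2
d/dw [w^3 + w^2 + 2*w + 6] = 3*w^2 + 2*w + 2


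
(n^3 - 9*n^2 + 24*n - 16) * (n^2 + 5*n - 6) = n^5 - 4*n^4 - 27*n^3 + 158*n^2 - 224*n + 96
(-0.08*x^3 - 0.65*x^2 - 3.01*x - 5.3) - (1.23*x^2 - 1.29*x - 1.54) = -0.08*x^3 - 1.88*x^2 - 1.72*x - 3.76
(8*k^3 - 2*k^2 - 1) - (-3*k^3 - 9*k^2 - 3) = 11*k^3 + 7*k^2 + 2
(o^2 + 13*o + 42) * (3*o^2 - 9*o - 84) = 3*o^4 + 30*o^3 - 75*o^2 - 1470*o - 3528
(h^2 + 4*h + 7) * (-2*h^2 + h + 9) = -2*h^4 - 7*h^3 - h^2 + 43*h + 63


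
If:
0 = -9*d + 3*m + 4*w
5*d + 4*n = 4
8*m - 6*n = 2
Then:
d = 64*w/189 + 16/63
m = 16/21 - 20*w/63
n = 43/63 - 80*w/189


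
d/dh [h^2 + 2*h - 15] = 2*h + 2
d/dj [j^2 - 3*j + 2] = 2*j - 3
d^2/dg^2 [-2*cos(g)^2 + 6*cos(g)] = -6*cos(g) + 4*cos(2*g)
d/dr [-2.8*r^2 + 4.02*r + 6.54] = 4.02 - 5.6*r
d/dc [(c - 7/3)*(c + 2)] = 2*c - 1/3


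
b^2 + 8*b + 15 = (b + 3)*(b + 5)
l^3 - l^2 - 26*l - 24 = (l - 6)*(l + 1)*(l + 4)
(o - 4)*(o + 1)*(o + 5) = o^3 + 2*o^2 - 19*o - 20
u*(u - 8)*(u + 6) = u^3 - 2*u^2 - 48*u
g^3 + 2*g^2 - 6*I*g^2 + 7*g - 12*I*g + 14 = (g + 2)*(g - 7*I)*(g + I)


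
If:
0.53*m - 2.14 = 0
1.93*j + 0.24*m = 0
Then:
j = -0.50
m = 4.04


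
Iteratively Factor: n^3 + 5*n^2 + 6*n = (n)*(n^2 + 5*n + 6) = n*(n + 2)*(n + 3)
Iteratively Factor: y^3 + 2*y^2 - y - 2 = (y + 2)*(y^2 - 1) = (y + 1)*(y + 2)*(y - 1)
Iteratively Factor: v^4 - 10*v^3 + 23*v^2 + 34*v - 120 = (v - 5)*(v^3 - 5*v^2 - 2*v + 24) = (v - 5)*(v - 4)*(v^2 - v - 6) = (v - 5)*(v - 4)*(v + 2)*(v - 3)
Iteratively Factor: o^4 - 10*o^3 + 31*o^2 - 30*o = (o - 3)*(o^3 - 7*o^2 + 10*o) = (o - 3)*(o - 2)*(o^2 - 5*o) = (o - 5)*(o - 3)*(o - 2)*(o)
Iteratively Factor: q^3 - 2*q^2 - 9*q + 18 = (q - 2)*(q^2 - 9) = (q - 2)*(q + 3)*(q - 3)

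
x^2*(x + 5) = x^3 + 5*x^2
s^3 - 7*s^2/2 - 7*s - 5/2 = (s - 5)*(s + 1/2)*(s + 1)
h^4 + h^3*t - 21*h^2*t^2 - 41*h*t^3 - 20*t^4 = (h - 5*t)*(h + t)^2*(h + 4*t)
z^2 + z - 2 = (z - 1)*(z + 2)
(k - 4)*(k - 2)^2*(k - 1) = k^4 - 9*k^3 + 28*k^2 - 36*k + 16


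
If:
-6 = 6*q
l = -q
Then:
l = 1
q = -1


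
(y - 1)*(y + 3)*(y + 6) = y^3 + 8*y^2 + 9*y - 18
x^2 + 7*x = x*(x + 7)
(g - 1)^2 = g^2 - 2*g + 1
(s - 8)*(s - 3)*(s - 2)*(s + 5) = s^4 - 8*s^3 - 19*s^2 + 182*s - 240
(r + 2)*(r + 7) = r^2 + 9*r + 14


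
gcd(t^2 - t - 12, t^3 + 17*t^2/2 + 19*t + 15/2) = t + 3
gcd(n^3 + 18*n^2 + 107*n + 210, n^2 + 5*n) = n + 5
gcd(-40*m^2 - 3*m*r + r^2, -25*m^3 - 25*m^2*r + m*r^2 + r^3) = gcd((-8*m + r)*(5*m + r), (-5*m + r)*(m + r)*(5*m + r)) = 5*m + r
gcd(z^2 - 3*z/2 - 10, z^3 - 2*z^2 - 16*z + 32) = z - 4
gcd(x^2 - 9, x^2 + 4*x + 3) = x + 3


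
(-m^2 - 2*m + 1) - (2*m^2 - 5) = -3*m^2 - 2*m + 6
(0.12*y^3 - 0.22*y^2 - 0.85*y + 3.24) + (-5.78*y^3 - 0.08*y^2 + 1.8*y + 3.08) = -5.66*y^3 - 0.3*y^2 + 0.95*y + 6.32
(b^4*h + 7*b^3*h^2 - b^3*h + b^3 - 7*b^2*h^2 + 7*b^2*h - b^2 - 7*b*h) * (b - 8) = b^5*h + 7*b^4*h^2 - 9*b^4*h + b^4 - 63*b^3*h^2 + 15*b^3*h - 9*b^3 + 56*b^2*h^2 - 63*b^2*h + 8*b^2 + 56*b*h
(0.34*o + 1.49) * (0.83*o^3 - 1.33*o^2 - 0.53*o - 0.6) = 0.2822*o^4 + 0.7845*o^3 - 2.1619*o^2 - 0.9937*o - 0.894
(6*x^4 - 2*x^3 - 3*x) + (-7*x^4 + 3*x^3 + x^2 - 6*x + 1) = -x^4 + x^3 + x^2 - 9*x + 1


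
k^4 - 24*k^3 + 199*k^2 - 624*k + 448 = (k - 8)^2*(k - 7)*(k - 1)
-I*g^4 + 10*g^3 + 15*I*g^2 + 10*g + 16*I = (g - I)*(g + 2*I)*(g + 8*I)*(-I*g + 1)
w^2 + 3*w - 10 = (w - 2)*(w + 5)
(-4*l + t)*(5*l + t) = -20*l^2 + l*t + t^2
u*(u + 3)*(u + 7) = u^3 + 10*u^2 + 21*u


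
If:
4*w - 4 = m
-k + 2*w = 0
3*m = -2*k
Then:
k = 3/2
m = -1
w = 3/4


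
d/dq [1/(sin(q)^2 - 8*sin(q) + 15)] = 2*(4 - sin(q))*cos(q)/(sin(q)^2 - 8*sin(q) + 15)^2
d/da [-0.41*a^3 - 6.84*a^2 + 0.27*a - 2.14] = -1.23*a^2 - 13.68*a + 0.27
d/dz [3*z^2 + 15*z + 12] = 6*z + 15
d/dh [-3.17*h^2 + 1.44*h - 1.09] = 1.44 - 6.34*h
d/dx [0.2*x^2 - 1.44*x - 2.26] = 0.4*x - 1.44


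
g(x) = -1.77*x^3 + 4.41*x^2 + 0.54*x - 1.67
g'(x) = -5.31*x^2 + 8.82*x + 0.54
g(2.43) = 0.29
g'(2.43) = -9.38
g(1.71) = 3.30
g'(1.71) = 0.10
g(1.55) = 3.17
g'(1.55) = 1.45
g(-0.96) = 3.44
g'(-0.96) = -12.82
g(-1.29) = 8.77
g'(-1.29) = -19.67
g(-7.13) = 860.24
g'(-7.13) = -332.29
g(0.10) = -1.57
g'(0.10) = 1.37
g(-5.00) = 327.13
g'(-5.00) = -176.31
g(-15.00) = 6956.23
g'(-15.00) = -1326.51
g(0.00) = -1.67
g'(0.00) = 0.54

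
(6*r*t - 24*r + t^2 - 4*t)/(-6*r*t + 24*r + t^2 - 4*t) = (-6*r - t)/(6*r - t)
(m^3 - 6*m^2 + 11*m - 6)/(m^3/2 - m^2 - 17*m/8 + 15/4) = 8*(m^3 - 6*m^2 + 11*m - 6)/(4*m^3 - 8*m^2 - 17*m + 30)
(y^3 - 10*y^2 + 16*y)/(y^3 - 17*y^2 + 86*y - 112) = y/(y - 7)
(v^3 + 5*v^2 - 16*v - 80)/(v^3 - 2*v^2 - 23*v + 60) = (v + 4)/(v - 3)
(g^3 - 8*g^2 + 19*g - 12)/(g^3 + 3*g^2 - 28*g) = (g^2 - 4*g + 3)/(g*(g + 7))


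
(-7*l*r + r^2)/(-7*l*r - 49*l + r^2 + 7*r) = r/(r + 7)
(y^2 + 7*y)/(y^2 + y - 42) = y/(y - 6)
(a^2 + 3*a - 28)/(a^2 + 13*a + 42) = (a - 4)/(a + 6)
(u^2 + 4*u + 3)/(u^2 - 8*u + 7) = (u^2 + 4*u + 3)/(u^2 - 8*u + 7)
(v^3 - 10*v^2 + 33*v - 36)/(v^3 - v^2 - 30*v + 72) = (v - 3)/(v + 6)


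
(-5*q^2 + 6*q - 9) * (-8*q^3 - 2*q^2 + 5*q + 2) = 40*q^5 - 38*q^4 + 35*q^3 + 38*q^2 - 33*q - 18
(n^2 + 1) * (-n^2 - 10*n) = -n^4 - 10*n^3 - n^2 - 10*n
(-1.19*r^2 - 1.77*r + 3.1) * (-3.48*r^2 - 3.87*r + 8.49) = 4.1412*r^4 + 10.7649*r^3 - 14.0412*r^2 - 27.0243*r + 26.319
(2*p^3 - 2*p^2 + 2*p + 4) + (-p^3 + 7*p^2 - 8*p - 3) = p^3 + 5*p^2 - 6*p + 1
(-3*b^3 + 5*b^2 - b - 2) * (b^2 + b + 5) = -3*b^5 + 2*b^4 - 11*b^3 + 22*b^2 - 7*b - 10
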